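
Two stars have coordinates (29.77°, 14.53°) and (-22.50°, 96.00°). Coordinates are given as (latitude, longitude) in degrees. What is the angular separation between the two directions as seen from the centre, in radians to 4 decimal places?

1.6419 rad

With latitudes φ₁ = 29.770°, φ₂ = -22.500° and longitude difference Δλ = 81.470°:
Haversine: a = sin²(Δφ/2) + cos φ₁ cos φ₂ sin²(Δλ/2) = 0.1940 + (0.8680)(0.9239)(0.4258) = 0.53553.
Central angle c = 2·arcsin(√a) = 1.64191 rad.
So the angular separation is 1.6419 rad.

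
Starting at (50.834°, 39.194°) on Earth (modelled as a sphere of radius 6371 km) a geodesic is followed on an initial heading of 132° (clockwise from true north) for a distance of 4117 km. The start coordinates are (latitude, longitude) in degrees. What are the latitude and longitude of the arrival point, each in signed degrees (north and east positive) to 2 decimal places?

21.38°, 67.92°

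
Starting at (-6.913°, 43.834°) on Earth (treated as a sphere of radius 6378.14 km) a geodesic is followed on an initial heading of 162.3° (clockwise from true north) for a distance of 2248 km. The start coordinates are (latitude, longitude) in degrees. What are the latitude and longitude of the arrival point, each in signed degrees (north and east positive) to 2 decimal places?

Angular distance δ = d/R = 2248/6378.14 = 0.35245 rad; initial bearing θ = 2.8327 rad.
sin φ₂ = sin φ₁ cos δ + cos φ₁ sin δ cos θ = (-0.1204)(0.9385) + (0.9927)(0.3452)(-0.9527) = -0.4394, so φ₂ = -26.07°.
Δλ = atan2(sin θ sin δ cos φ₁, cos δ − sin φ₁ sin φ₂) = atan2(0.1042, 0.8856) = 6.710°.
λ₂ = 43.834° + 6.710° = 50.54°.

-26.07°, 50.54°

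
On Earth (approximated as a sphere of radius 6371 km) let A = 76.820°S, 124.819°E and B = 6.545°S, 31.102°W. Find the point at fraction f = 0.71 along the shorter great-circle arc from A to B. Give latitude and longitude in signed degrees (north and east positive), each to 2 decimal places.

-34.10°, -28.10°

Central angle δ = 1.6668 rad. Interpolating on the sphere with fraction f = 0.71:
P = [sin((1−f)δ)·A + sin(fδ)·B] / sin δ = 0.4669·A + 0.9302·B in Cartesian coordinates,
giving P = (0.7305, -0.3900, -0.5606), i.e. latitude -34.10°, longitude -28.10°.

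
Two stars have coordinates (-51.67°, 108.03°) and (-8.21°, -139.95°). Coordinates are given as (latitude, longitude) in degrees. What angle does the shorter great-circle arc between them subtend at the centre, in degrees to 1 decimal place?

96.8°

In radians: φ₁ = -0.9018, φ₂ = -0.1433, Δλ = 112.020° = 1.9551 rad.
cos c = sin φ₁ sin φ₂ + cos φ₁ cos φ₂ cos Δλ = (-0.7845)(-0.1428) + (0.6202)(0.9898)(-0.3749) = -0.11812,
so c = arccos(-0.11812) = 1.68920 rad.
So the angular separation is 96.8°.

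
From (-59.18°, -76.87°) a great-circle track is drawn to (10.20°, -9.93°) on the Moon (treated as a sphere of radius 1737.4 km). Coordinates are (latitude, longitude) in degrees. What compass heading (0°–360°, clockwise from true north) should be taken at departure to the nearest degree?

Δλ = 66.940° = 1.1683 rad.
y = sin Δλ · cos φ₂ = (0.9201)(0.9842) = 0.9056
x = cos φ₁ sin φ₂ − sin φ₁ cos φ₂ cos Δλ = (0.5123)(0.1771) − (-0.8588)(0.9842)(0.3917) = 0.4218
θ = atan2(y, x) = 65.02°, so the bearing is 65°.

65°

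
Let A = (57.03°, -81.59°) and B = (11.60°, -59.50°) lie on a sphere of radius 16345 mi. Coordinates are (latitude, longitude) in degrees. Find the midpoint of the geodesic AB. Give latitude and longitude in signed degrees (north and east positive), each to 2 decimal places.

34.77°, -67.35°

Central angle δ = 0.8464 rad. Interpolating on the sphere with fraction f = 0.5:
P = [sin((1−f)δ)·A + sin(fδ)·B] / sin δ = 0.5484·A + 0.5484·B in Cartesian coordinates,
giving P = (0.3163, -0.7581, 0.5703), i.e. latitude 34.77°, longitude -67.35°.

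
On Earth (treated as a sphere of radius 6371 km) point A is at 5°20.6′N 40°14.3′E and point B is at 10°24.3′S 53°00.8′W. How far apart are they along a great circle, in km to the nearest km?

10469 km

In radians: φ₁ = 0.0933, φ₂ = -0.1816, Δλ = -93.252° = -1.6275 rad.
cos c = sin φ₁ sin φ₂ + cos φ₁ cos φ₂ cos Δλ = (0.0931)(-0.1806) + (0.9957)(0.9836)(-0.0567) = -0.07237,
so c = arccos(-0.07237) = 1.64322 rad.
Distance = R·c = 6371 × 1.6432 ≈ 10469 km.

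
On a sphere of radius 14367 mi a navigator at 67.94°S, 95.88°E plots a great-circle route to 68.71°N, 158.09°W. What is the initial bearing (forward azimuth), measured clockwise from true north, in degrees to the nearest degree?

54°

With φ₁ = -1.1858, φ₂ = 1.1992, Δλ = 1.8506 rad, the forward-azimuth formula gives
θ = atan2( sin Δλ cos φ₂ , cos φ₁ sin φ₂ − sin φ₁ cos φ₂ cos Δλ ) = atan2(0.3490, 0.2570) = 53.63°.
So the initial bearing is 54°.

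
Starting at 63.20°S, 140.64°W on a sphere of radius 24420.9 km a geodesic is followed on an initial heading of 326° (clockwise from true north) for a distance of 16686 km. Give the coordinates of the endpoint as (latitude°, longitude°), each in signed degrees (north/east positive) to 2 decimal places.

Angular distance δ = d/R = 16686/24420.9 = 0.68327 rad; initial bearing θ = 5.6898 rad.
sin φ₂ = sin φ₁ cos δ + cos φ₁ sin δ cos θ = (-0.8926)(0.7755) + (0.4509)(0.6313)(0.8290) = -0.4562, so φ₂ = -27.14°.
Δλ = atan2(sin θ sin δ cos φ₁, cos δ − sin φ₁ sin φ₂) = atan2(-0.1592, 0.3683) = -23.374°.
λ₂ = -140.640° − 23.374° = -164.01°.

-27.14°, -164.01°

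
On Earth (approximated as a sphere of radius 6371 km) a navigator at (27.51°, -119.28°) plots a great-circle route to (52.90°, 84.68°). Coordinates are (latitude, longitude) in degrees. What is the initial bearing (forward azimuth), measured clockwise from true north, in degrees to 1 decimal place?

With φ₁ = 0.4801, φ₂ = 0.9233, Δλ = -2.7234 rad, the forward-azimuth formula gives
θ = atan2( sin Δλ cos φ₂ , cos φ₁ sin φ₂ − sin φ₁ cos φ₂ cos Δλ ) = atan2(-0.2450, 0.9620) = -14.29°.
Adding 360° brings this into [0°, 360°): 345.7°.

345.7°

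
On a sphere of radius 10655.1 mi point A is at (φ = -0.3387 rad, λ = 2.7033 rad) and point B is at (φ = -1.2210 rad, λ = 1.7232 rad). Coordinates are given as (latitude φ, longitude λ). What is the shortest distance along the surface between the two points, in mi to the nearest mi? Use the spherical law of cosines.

11254 mi

In radians: φ₁ = -0.3387, φ₂ = -1.2210, Δλ = -56.156° = -0.9801 rad.
cos c = sin φ₁ sin φ₂ + cos φ₁ cos φ₂ cos Δλ = (-0.3323)(-0.9394) + (0.9432)(0.3427)(0.5569) = 0.49216,
so c = arccos(0.49216) = 1.05622 rad.
Distance = R·c = 10655.1 × 1.0562 ≈ 11254 mi.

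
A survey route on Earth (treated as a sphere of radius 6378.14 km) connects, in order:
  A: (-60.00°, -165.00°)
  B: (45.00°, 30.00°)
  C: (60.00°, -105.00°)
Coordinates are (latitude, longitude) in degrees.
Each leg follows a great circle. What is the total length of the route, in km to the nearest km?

25747 km

Leg A→B: central angle 2.8367 rad, distance 18092.9 km.
Leg B→C: central angle 1.2000 rad, distance 7653.7 km.
Total: 18092.9 + 7653.7 ≈ 25747 km.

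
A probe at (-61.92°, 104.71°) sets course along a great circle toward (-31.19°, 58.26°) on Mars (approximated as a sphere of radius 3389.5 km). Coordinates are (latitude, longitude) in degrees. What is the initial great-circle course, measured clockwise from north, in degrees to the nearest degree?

Δλ = -46.450° = -0.8107 rad.
y = sin Δλ · cos φ₂ = (-0.7248)(0.8555) = -0.6200
x = cos φ₁ sin φ₂ − sin φ₁ cos φ₂ cos Δλ = (0.4707)(-0.5179) − (-0.8823)(0.8555)(0.6890) = 0.2763
θ = atan2(y, x) = -65.98°; adding 360° gives 294°.

294°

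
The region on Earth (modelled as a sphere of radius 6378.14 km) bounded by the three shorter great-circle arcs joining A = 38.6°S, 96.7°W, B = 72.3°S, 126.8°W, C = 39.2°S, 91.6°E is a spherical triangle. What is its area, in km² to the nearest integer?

3367092 km²

Side lengths (central angles): a = 1.1401, b = 1.7772, c = 0.6436 rad; semiperimeter s = 1.7805.
By l'Huilier's theorem, tan(E/4) = √[tan(s/2) tan((s−a)/2) tan((s−b)/2) tan((s−c)/2)], giving spherical excess E = 0.0828 rad.
Area = E·R² = 0.0828 × (6378.14)² ≈ 3367092 km².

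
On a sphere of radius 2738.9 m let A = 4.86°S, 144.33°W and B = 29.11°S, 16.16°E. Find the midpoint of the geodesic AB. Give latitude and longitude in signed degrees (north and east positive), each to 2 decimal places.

-59.30°, -84.98°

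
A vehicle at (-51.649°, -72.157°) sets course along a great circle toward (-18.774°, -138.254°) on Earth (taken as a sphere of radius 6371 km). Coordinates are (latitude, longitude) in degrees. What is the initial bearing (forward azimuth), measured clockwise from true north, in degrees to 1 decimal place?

276.7°

With φ₁ = -0.9014, φ₂ = -0.3277, Δλ = -1.1536 rad, the forward-azimuth formula gives
θ = atan2( sin Δλ cos φ₂ , cos φ₁ sin φ₂ − sin φ₁ cos φ₂ cos Δλ ) = atan2(-0.8656, 0.1012) = -83.33°.
Adding 360° brings this into [0°, 360°): 276.7°.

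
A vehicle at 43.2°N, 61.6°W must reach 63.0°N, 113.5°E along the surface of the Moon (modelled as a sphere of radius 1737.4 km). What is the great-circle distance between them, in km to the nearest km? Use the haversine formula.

2236 km

Let φ₁ = 0.7540 rad, φ₂ = 1.0996 rad, and Δλ = 3.0561 rad.
Haversine: a = sin²(Δφ/2) + cos φ₁ cos φ₂ sin²(Δλ/2) = 0.0296 + (0.7290)(0.4540)(0.9982) = 0.35990.
Central angle c = 2·arcsin(√a) = 1.28679 rad.
Distance = R·c = 1737.4 × 1.2868 ≈ 2236 km.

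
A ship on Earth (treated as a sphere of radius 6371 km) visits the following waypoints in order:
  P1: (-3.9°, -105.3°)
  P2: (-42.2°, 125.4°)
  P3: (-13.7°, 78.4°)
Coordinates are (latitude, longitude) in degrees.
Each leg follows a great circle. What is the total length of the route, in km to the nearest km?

Leg P1→P2: central angle 2.0069 rad, distance 12786.1 km.
Leg P2→P3: central angle 0.8633 rad, distance 5500.0 km.
Total: 12786.1 + 5500.0 ≈ 18286 km.

18286 km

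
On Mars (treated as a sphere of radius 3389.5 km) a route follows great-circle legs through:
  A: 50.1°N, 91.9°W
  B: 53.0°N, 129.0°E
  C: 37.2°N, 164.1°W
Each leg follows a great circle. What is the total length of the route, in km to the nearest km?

Leg A→B: central angle 1.2441 rad, distance 4216.9 km.
Leg B→C: central angle 0.8353 rad, distance 2831.4 km.
Total: 4216.9 + 2831.4 ≈ 7048 km.

7048 km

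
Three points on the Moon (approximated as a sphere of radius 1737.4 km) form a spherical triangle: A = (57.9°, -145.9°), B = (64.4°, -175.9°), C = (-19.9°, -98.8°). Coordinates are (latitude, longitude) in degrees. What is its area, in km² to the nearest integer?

149250 km²

Side lengths (central angles): a = 1.7888, b = 1.5190, c = 0.2736 rad; semiperimeter s = 1.7907.
By l'Huilier's theorem, tan(E/4) = √[tan(s/2) tan((s−a)/2) tan((s−b)/2) tan((s−c)/2)], giving spherical excess E = 0.0494 rad.
Area = E·R² = 0.0494 × (1737.4)² ≈ 149250 km².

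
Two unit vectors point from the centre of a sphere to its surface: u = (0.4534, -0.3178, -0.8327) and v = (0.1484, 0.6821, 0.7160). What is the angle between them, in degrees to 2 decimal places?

138.22°

u·v = -0.7457; |u| = 1.0000, |v| = 1.0000.
cos θ = (u·v)/(|u||v|) = -0.7457, so θ = 138.22°.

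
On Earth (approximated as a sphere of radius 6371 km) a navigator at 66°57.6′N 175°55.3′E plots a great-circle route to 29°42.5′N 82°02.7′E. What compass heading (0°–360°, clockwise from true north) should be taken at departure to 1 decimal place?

286.0°

With φ₁ = 1.1687, φ₂ = 0.5185, Δλ = -1.6385 rad, the forward-azimuth formula gives
θ = atan2( sin Δλ cos φ₂ , cos φ₁ sin φ₂ − sin φ₁ cos φ₂ cos Δλ ) = atan2(-0.8666, 0.2480) = -74.03°.
Adding 360° brings this into [0°, 360°): 286.0°.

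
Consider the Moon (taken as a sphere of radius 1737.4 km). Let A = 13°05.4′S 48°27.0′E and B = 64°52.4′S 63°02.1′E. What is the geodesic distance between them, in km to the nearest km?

In radians: φ₁ = -0.2285, φ₂ = -1.1323, Δλ = 14.585° = 0.2546 rad.
cos c = sin φ₁ sin φ₂ + cos φ₁ cos φ₂ cos Δλ = (-0.2265)(-0.9054) + (0.9740)(0.4246)(0.9678) = 0.60531,
so c = arccos(0.60531) = 0.92064 rad.
Distance = R·c = 1737.4 × 0.9206 ≈ 1600 km.

1600 km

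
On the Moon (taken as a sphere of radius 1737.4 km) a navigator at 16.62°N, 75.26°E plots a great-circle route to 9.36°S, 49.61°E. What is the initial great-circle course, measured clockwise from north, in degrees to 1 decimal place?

With φ₁ = 0.2901, φ₂ = -0.1634, Δλ = -0.4477 rad, the forward-azimuth formula gives
θ = atan2( sin Δλ cos φ₂ , cos φ₁ sin φ₂ − sin φ₁ cos φ₂ cos Δλ ) = atan2(-0.4271, -0.4102) = -133.85°.
Adding 360° brings this into [0°, 360°): 226.2°.

226.2°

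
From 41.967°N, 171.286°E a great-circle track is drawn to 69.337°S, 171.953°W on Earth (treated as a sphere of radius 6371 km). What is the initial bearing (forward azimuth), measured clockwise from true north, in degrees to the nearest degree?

Δλ = 16.761° = 0.2925 rad.
y = sin Δλ · cos φ₂ = (0.2884)(0.3529) = 0.1018
x = cos φ₁ sin φ₂ − sin φ₁ cos φ₂ cos Δλ = (0.7435)(-0.9357) − (0.6687)(0.3529)(0.9575) = -0.9216
θ = atan2(y, x) = 173.70°, so the bearing is 174°.

174°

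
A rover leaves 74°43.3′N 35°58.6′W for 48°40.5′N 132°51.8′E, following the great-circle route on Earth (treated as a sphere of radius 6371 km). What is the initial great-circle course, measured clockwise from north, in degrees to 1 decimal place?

Δλ = 168.840° = 2.9468 rad.
y = sin Δλ · cos φ₂ = (0.1935)(0.6603) = 0.1278
x = cos φ₁ sin φ₂ − sin φ₁ cos φ₂ cos Δλ = (0.2635)(0.7510) − (0.9647)(0.6603)(-0.9811) = 0.8228
θ = atan2(y, x) = 8.83°, so the bearing is 8.8°.

8.8°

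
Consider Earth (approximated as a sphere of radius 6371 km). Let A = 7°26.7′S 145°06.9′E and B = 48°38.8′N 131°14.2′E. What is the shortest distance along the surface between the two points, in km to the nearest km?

6383 km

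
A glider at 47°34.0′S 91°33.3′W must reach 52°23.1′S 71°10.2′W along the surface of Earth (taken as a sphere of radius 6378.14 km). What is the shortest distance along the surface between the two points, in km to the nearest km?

Let φ₁ = -0.8302 rad, φ₂ = -0.9143 rad, and Δλ = 0.3558 rad.
Haversine: a = sin²(Δφ/2) + cos φ₁ cos φ₂ sin²(Δλ/2) = 0.0018 + (0.6747)(0.6104)(0.0313) = 0.01466.
Central angle c = 2·arcsin(√a) = 0.24277 rad.
Distance = R·c = 6378.14 × 0.2428 ≈ 1548 km.

1548 km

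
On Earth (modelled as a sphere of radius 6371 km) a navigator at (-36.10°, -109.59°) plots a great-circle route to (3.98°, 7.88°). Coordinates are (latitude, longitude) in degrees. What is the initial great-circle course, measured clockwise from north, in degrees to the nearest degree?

With φ₁ = -0.6301, φ₂ = 0.0695, Δλ = 2.0502 rad, the forward-azimuth formula gives
θ = atan2( sin Δλ cos φ₂ , cos φ₁ sin φ₂ − sin φ₁ cos φ₂ cos Δλ ) = atan2(0.8851, -0.2151) = 103.66°.
So the initial bearing is 104°.

104°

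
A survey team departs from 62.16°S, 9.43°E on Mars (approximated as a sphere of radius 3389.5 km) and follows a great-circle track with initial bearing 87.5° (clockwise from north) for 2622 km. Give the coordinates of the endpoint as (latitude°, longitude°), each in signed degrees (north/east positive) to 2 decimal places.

Angular distance δ = d/R = 2622/3389.5 = 0.77357 rad; initial bearing θ = 1.5272 rad.
sin φ₂ = sin φ₁ cos δ + cos φ₁ sin δ cos θ = (-0.8843)(0.7154) + (0.4670)(0.6987)(0.0436) = -0.6184, so φ₂ = -38.20°.
Δλ = atan2(sin θ sin δ cos φ₁, cos δ − sin φ₁ sin φ₂) = atan2(0.3260, 0.1686) = 62.650°.
λ₂ = 9.430° + 62.650° = 72.08°.

-38.20°, 72.08°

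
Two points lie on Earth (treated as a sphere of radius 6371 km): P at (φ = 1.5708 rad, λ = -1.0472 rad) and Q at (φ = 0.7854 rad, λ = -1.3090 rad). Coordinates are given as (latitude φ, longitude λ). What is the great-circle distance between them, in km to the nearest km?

5004 km

Let φ₁ = 1.5708 rad, φ₂ = 0.7854 rad, and Δλ = -0.2618 rad.
cos c = sin φ₁ sin φ₂ + cos φ₁ cos φ₂ cos Δλ = (1.0000)(0.7071) + (-0.0000)(0.7071)(0.9659) = 0.70711,
so c = arccos(0.70711) = 0.78540 rad.
Distance = R·c = 6371 × 0.7854 ≈ 5004 km.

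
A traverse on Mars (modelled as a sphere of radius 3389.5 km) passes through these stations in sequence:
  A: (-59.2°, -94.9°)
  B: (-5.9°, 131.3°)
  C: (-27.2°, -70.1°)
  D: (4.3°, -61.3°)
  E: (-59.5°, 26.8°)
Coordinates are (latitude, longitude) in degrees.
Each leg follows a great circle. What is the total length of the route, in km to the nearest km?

Leg A→B: central angle 1.8382 rad, distance 6230.6 km.
Leg B→C: central angle 2.4602 rad, distance 8339.0 km.
Leg C→D: central angle 0.5694 rad, distance 1930.1 km.
Leg D→E: central angle 1.6186 rad, distance 5486.4 km.
Total: 6230.6 + 8339.0 + 1930.1 + 5486.4 ≈ 21986 km.

21986 km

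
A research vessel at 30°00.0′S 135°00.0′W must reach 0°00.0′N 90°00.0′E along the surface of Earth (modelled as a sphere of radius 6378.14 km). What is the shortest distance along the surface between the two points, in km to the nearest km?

With latitudes φ₁ = -30.000°, φ₂ = 0.000° and longitude difference Δλ = -135.000°:
cos c = sin φ₁ sin φ₂ + cos φ₁ cos φ₂ cos Δλ = (-0.5000)(0.0000) + (0.8660)(1.0000)(-0.7071) = -0.61237,
so c = arccos(-0.61237) = 2.22985 rad.
Distance = R·c = 6378.14 × 2.2299 ≈ 14222 km.

14222 km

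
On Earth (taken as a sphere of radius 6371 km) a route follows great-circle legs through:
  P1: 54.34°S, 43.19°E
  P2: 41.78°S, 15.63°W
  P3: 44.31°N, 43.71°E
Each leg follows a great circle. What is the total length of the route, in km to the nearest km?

15691 km

Leg P1→P2: central angle 0.6976 rad, distance 4444.2 km.
Leg P2→P3: central angle 1.7653 rad, distance 11246.9 km.
Total: 4444.2 + 11246.9 ≈ 15691 km.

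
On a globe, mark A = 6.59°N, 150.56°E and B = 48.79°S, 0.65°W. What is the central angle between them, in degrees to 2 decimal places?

In radians: φ₁ = 0.1150, φ₂ = -0.8515, Δλ = -151.210° = -2.6391 rad.
cos c = sin φ₁ sin φ₂ + cos φ₁ cos φ₂ cos Δλ = (0.1148)(-0.7523) + (0.9934)(0.6588)(-0.8764) = -0.65991,
so c = arccos(-0.65991) = 2.29149 rad.
So the angular separation is 131.29°.

131.29°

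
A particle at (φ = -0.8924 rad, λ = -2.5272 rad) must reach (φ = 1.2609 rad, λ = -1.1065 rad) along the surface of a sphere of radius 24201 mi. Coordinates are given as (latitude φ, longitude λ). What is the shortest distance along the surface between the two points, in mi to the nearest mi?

57221 mi

With latitudes φ₁ = -51.131°, φ₂ = 72.244° and longitude difference Δλ = 81.400°:
Haversine: a = sin²(Δφ/2) + cos φ₁ cos φ₂ sin²(Δλ/2) = 0.7751 + (0.6275)(0.3050)(0.4252) = 0.85644.
Central angle c = 2·arcsin(√a) = 2.36439 rad.
Distance = R·c = 24201 × 2.3644 ≈ 57221 mi.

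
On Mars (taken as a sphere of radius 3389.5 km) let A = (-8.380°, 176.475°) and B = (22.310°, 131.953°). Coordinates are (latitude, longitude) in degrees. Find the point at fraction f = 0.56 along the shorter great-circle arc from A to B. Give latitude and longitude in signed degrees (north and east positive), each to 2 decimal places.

Central angle δ = 0.9307 rad. Interpolating on the sphere with fraction f = 0.56:
P = [sin((1−f)δ)·A + sin(fδ)·B] / sin δ = 0.4964·A + 0.6208·B in Cartesian coordinates,
giving P = (-0.8742, 0.4573, 0.1633), i.e. latitude 9.40°, longitude 152.38°.

9.40°, 152.38°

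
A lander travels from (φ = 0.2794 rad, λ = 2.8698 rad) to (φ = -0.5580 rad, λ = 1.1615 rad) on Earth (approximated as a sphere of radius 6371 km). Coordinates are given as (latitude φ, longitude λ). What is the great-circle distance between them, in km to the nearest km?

11669 km

With latitudes φ₁ = 16.008°, φ₂ = -31.971° and longitude difference Δλ = -97.878°:
cos c = sin φ₁ sin φ₂ + cos φ₁ cos φ₂ cos Δλ = (0.2758)(-0.5295) + (0.9612)(0.8483)(-0.1371) = -0.25779,
so c = arccos(-0.25779) = 1.83153 rad.
Distance = R·c = 6371 × 1.8315 ≈ 11669 km.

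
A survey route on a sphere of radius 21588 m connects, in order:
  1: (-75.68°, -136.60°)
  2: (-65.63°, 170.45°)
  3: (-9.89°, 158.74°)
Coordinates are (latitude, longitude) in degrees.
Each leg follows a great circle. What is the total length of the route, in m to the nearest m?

Leg 1→2: central angle 0.3360 rad, distance 7253.1 m.
Leg 2→3: central angle 0.9830 rad, distance 21222.0 m.
Total: 7253.1 + 21222.0 ≈ 28475 m.

28475 m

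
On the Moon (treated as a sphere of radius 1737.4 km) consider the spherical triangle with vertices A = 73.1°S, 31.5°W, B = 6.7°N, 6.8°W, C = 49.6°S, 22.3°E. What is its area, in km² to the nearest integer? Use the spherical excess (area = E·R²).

993322 km²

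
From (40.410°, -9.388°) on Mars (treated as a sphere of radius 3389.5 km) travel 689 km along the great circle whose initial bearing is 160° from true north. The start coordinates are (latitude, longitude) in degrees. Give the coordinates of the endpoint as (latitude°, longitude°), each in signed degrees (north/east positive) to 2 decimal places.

Angular distance δ = d/R = 689/3389.5 = 0.20327 rad; initial bearing θ = 2.7925 rad.
sin φ₂ = sin φ₁ cos δ + cos φ₁ sin δ cos θ = (0.6483)(0.9794) + (0.7614)(0.2019)(-0.9397) = 0.4905, so φ₂ = 29.37°.
Δλ = atan2(sin θ sin δ cos φ₁, cos δ − sin φ₁ sin φ₂) = atan2(0.0526, 0.6615) = 4.544°.
λ₂ = -9.388° + 4.544° = -4.84°.

29.37°, -4.84°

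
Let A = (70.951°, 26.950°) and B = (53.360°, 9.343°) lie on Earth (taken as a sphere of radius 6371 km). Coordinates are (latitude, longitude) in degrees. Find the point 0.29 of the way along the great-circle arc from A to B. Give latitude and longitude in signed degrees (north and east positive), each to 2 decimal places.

The central angle between A and B is δ = 0.3359 rad.
With f = 0.29, the slerp weights are sin((1−f)δ)/sin δ = 0.7167 and sin(fδ)/sin δ = 0.2951.
Weighted sum of the unit vectors: (0.7167)·(0.2909,0.1479,0.9452) + (0.2951)·(0.5889,0.0969,0.8024) = (0.3823, 0.1346, 0.9142).
Converting back: φ = atan2(z, √(x²+y²)) = 66.09°, λ = atan2(y, x) = 19.40°.

66.09°, 19.40°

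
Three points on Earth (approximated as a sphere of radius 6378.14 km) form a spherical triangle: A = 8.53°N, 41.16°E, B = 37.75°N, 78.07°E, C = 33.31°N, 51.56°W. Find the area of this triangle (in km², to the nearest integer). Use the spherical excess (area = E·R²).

31735557 km²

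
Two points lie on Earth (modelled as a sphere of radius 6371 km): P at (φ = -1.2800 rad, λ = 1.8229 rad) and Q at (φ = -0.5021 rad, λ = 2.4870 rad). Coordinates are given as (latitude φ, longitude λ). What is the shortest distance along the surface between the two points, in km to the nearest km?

5424 km

In radians: φ₁ = -1.2800, φ₂ = -0.5021, Δλ = 38.050° = 0.6641 rad.
cos c = sin φ₁ sin φ₂ + cos φ₁ cos φ₂ cos Δλ = (-0.9580)(-0.4813) + (0.2867)(0.8766)(0.7875) = 0.65897,
so c = arccos(0.65897) = 0.85134 rad.
Distance = R·c = 6371 × 0.8513 ≈ 5424 km.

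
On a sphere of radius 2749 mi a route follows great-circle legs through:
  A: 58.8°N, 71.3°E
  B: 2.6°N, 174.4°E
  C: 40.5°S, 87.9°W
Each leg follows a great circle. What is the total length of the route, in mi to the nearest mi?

9214 mi

Leg A→B: central angle 1.6494 rad, distance 4534.1 mi.
Leg B→C: central angle 1.7024 rad, distance 4679.9 mi.
Total: 4534.1 + 4679.9 ≈ 9214 mi.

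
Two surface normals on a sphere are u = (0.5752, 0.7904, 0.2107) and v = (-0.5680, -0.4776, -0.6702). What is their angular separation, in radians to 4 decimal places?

2.5782 rad

u·v = -0.8454; |u| = 1.0000, |v| = 0.9999.
cos θ = (u·v)/(|u||v|) = -0.8455, so θ = 2.5782 rad.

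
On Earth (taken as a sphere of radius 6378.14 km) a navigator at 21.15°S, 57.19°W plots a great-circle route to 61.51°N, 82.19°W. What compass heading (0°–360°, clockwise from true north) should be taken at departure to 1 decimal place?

Δλ = -25.000° = -0.4363 rad.
y = sin Δλ · cos φ₂ = (-0.4226)(0.4770) = -0.2016
x = cos φ₁ sin φ₂ − sin φ₁ cos φ₂ cos Δλ = (0.9326)(0.8789) − (-0.3608)(0.4770)(0.9063) = 0.9757
θ = atan2(y, x) = -11.67°; adding 360° gives 348.3°.

348.3°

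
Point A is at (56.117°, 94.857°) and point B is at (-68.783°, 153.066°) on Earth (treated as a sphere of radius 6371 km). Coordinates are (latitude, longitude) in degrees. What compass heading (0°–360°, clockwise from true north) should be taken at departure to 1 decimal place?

With φ₁ = 0.9794, φ₂ = -1.2005, Δλ = 1.0159 rad, the forward-azimuth formula gives
θ = atan2( sin Δλ cos φ₂ , cos φ₁ sin φ₂ − sin φ₁ cos φ₂ cos Δλ ) = atan2(0.3076, -0.6780) = 155.60°.
So the initial bearing is 155.6°.

155.6°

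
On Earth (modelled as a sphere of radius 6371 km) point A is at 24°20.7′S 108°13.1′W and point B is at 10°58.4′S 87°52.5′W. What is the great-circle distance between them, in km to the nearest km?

2612 km

With latitudes φ₁ = -24.345°, φ₂ = -10.973° and longitude difference Δλ = 20.343°:
cos c = sin φ₁ sin φ₂ + cos φ₁ cos φ₂ cos Δλ = (-0.4122)(-0.1904) + (0.9111)(0.9817)(0.9376) = 0.91710,
so c = arccos(0.91710) = 0.41005 rad.
Distance = R·c = 6371 × 0.4100 ≈ 2612 km.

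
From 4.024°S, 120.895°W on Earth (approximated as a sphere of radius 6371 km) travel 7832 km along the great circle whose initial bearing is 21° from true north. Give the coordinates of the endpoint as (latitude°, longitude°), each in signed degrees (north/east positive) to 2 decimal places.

Angular distance δ = d/R = 7832/6371 = 1.22932 rad; initial bearing θ = 0.3665 rad.
sin φ₂ = sin φ₁ cos δ + cos φ₁ sin δ cos θ = (-0.0702)(0.3349) + (0.9975)(0.9423)(0.9336) = 0.8540, so φ₂ = 58.65°.
Δλ = atan2(sin θ sin δ cos φ₁, cos δ − sin φ₁ sin φ₂) = atan2(0.3368, 0.3948) = 40.470°.
λ₂ = -120.895° + 40.470° = -80.42°.

58.65°, -80.42°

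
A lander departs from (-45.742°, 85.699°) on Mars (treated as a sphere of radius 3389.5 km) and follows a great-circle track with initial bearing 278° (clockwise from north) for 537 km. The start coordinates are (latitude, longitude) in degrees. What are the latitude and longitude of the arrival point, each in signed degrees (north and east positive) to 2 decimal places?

-43.78°, 73.20°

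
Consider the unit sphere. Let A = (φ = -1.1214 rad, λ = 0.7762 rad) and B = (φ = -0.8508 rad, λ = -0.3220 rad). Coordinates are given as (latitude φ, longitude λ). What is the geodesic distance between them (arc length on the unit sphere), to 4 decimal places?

In radians: φ₁ = -1.1214, φ₂ = -0.8508, Δλ = -62.922° = -1.0982 rad.
cos c = sin φ₁ sin φ₂ + cos φ₁ cos φ₂ cos Δλ = (-0.9007)(-0.7518) + (0.4344)(0.6594)(0.4552) = 0.80755,
so c = arccos(0.80755) = 0.63081 rad.
On the unit sphere the arc length equals the central angle: 0.6308.

0.6308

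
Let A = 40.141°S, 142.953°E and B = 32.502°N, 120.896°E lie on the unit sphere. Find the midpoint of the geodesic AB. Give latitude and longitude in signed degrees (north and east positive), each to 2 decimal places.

-3.89°, 131.38°

The central angle between A and B is δ = 1.3169 rad.
With f = 0.5, the slerp weights are sin((1−f)δ)/sin δ = 0.6322 and sin(fδ)/sin δ = 0.6322.
Weighted sum of the unit vectors: (0.6322)·(-0.6101,0.4606,-0.6447) + (0.6322)·(-0.4331,0.7237,0.5373) = (-0.6595, 0.7487, -0.0679).
Converting back: φ = atan2(z, √(x²+y²)) = -3.89°, λ = atan2(y, x) = 131.38°.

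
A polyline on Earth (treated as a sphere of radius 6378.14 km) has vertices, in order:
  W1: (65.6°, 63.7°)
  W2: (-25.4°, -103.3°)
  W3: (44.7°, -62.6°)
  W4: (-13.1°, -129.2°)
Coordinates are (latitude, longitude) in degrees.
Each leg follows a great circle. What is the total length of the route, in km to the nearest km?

Leg W1→W2: central angle 2.4253 rad, distance 15468.8 km.
Leg W2→W3: central angle 1.3846 rad, distance 8831.4 km.
Leg W3→W4: central angle 1.4550 rad, distance 9280.3 km.
Total: 15468.8 + 8831.4 + 9280.3 ≈ 33581 km.

33581 km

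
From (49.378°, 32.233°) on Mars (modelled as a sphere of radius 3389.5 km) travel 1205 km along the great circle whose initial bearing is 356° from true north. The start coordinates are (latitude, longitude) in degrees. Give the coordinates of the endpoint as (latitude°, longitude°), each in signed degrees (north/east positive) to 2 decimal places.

69.66°, 28.23°

Angular distance δ = d/R = 1205/3389.5 = 0.35551 rad; initial bearing θ = 6.2134 rad.
sin φ₂ = sin φ₁ cos δ + cos φ₁ sin δ cos θ = (0.7590)(0.9375) + (0.6511)(0.3481)(0.9976) = 0.9376, so φ₂ = 69.66°.
Δλ = atan2(sin θ sin δ cos φ₁, cos δ − sin φ₁ sin φ₂) = atan2(-0.0158, 0.2258) = -4.005°.
λ₂ = 32.233° − 4.005° = 28.23°.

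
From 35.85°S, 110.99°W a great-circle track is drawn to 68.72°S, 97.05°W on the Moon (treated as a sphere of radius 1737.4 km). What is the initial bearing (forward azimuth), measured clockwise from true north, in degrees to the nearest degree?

171°

With φ₁ = -0.6257, φ₂ = -1.1994, Δλ = 0.2433 rad, the forward-azimuth formula gives
θ = atan2( sin Δλ cos φ₂ , cos φ₁ sin φ₂ − sin φ₁ cos φ₂ cos Δλ ) = atan2(0.0874, -0.5490) = 170.95°.
So the initial bearing is 171°.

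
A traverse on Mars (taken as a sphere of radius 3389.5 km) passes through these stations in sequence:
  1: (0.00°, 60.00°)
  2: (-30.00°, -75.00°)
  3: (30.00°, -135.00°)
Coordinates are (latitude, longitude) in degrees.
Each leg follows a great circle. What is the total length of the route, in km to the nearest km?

12458 km

Leg 1→2: central angle 2.2299 rad, distance 7558.1 km.
Leg 2→3: central angle 1.4455 rad, distance 4899.4 km.
Total: 7558.1 + 4899.4 ≈ 12458 km.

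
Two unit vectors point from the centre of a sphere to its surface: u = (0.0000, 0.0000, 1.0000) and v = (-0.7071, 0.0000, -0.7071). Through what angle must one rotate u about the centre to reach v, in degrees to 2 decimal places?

u·v = -0.7071; |u| = 1.0000, |v| = 1.0000.
cos θ = (u·v)/(|u||v|) = -0.7071, so θ = 135.00°.

135.00°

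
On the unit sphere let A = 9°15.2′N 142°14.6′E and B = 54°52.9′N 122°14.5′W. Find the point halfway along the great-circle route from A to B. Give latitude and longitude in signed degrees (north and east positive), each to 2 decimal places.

41.83°, 173.82°

The central angle between A and B is δ = 1.4938 rad.
With f = 0.5, the slerp weights are sin((1−f)δ)/sin δ = 0.6814 and sin(fδ)/sin δ = 0.6814.
Weighted sum of the unit vectors: (0.6814)·(-0.7803,0.6043,0.1608) + (0.6814)·(-0.3069,-0.4866,0.8180) = (-0.7408, 0.0803, 0.6669).
Converting back: φ = atan2(z, √(x²+y²)) = 41.83°, λ = atan2(y, x) = 173.82°.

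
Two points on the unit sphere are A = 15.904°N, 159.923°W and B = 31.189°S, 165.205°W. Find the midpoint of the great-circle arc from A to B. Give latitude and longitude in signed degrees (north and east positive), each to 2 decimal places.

The central angle between A and B is δ = 0.8267 rad.
With f = 0.5, the slerp weights are sin((1−f)δ)/sin δ = 0.5460 and sin(fδ)/sin δ = 0.5460.
Weighted sum of the unit vectors: (0.5460)·(-0.9033,-0.3301,0.2740) + (0.5460)·(-0.8271,-0.2185,-0.5179) = (-0.9448, -0.2995, -0.1331).
Converting back: φ = atan2(z, √(x²+y²)) = -7.65°, λ = atan2(y, x) = -162.41°.

-7.65°, -162.41°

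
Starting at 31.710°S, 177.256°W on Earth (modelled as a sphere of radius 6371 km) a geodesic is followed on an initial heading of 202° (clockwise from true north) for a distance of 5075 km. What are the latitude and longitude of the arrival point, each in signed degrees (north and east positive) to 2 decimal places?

Angular distance δ = d/R = 5075/6371 = 0.79658 rad; initial bearing θ = 3.5256 rad.
sin φ₂ = sin φ₁ cos δ + cos φ₁ sin δ cos θ = (-0.5256)(0.6992) + (0.8507)(0.7150)(-0.9272) = -0.9314, so φ₂ = -68.66°.
Δλ = atan2(sin θ sin δ cos φ₁, cos δ − sin φ₁ sin φ₂) = atan2(-0.2278, 0.2096) = -47.392°.
λ₂ = -177.256° − 47.392° = -224.65° → 135.35° after wrapping to (−180°, 180°].

-68.66°, 135.35°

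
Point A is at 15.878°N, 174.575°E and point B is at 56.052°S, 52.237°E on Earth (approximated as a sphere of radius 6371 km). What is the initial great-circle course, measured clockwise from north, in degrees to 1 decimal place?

213.4°

With φ₁ = 0.2771, φ₂ = -0.9783, Δλ = -2.1352 rad, the forward-azimuth formula gives
θ = atan2( sin Δλ cos φ₂ , cos φ₁ sin φ₂ − sin φ₁ cos φ₂ cos Δλ ) = atan2(-0.4718, -0.7162) = -146.62°.
Adding 360° brings this into [0°, 360°): 213.4°.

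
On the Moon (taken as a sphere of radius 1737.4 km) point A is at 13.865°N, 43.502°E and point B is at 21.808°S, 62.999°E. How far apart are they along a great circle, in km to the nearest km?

Let φ₁ = 0.2420 rad, φ₂ = -0.3806 rad, and Δλ = 0.3403 rad.
cos c = sin φ₁ sin φ₂ + cos φ₁ cos φ₂ cos Δλ = (0.2396)(-0.3715) + (0.9709)(0.9284)(0.9427) = 0.76067,
so c = arccos(0.76067) = 0.70645 rad.
Distance = R·c = 1737.4 × 0.7064 ≈ 1227 km.

1227 km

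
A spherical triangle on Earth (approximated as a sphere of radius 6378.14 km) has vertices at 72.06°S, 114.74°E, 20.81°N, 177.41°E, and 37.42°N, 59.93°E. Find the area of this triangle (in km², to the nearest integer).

Side lengths (central angles): a = 1.6978, b = 2.0232, c = 1.7781 rad; semiperimeter s = 2.7496.
By l'Huilier's theorem, tan(E/4) = √[tan(s/2) tan((s−a)/2) tan((s−b)/2) tan((s−c)/2)], giving spherical excess E = 2.6141 rad.
Area = E·R² = 2.6141 × (6378.14)² ≈ 106341729 km².

106341729 km²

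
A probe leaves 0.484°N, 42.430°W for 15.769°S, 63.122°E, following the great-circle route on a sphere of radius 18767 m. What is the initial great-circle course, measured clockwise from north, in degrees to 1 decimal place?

106.2°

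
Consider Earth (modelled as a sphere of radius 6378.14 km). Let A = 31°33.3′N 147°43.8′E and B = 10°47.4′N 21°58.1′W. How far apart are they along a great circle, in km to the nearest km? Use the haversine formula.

Let φ₁ = 0.5507 rad, φ₂ = 0.1883 rad, and Δλ = -2.9618 rad.
Haversine: a = sin²(Δφ/2) + cos φ₁ cos φ₂ sin²(Δλ/2) = 0.0325 + (0.8521)(0.9823)(0.9919) = 0.86280.
Central angle c = 2·arcsin(√a) = 2.38271 rad.
Distance = R·c = 6378.14 × 2.3827 ≈ 15197 km.

15197 km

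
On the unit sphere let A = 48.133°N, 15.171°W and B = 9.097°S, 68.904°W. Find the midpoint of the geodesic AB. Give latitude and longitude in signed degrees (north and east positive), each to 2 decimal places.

21.58°, -47.63°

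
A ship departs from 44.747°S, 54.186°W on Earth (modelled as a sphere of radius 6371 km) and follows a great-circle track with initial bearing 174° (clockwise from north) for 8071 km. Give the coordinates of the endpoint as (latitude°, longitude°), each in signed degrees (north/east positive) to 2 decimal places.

-62.21°, 113.46°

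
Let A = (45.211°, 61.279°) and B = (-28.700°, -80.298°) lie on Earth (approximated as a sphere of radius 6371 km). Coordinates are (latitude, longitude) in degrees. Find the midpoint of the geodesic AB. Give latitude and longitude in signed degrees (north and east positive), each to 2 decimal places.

22.82°, -26.90°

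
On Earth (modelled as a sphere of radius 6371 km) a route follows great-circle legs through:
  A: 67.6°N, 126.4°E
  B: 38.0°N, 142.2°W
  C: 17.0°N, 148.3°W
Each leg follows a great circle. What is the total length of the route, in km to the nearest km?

Leg A→B: central angle 0.9742 rad, distance 6206.3 km.
Leg B→C: central angle 0.3782 rad, distance 2409.8 km.
Total: 6206.3 + 2409.8 ≈ 8616 km.

8616 km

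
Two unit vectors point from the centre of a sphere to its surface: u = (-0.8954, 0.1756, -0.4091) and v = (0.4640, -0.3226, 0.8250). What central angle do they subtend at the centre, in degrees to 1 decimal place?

u·v = -0.8096; |u| = 1.0000, |v| = 1.0000.
cos θ = (u·v)/(|u||v|) = -0.8096, so θ = 144.1°.

144.1°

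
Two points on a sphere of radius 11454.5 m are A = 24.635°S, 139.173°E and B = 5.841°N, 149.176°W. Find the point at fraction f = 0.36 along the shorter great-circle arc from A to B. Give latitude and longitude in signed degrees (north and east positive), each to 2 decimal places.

-15.92°, 166.88°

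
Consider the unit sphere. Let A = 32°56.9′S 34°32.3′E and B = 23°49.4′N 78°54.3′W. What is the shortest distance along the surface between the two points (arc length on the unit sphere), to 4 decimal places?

In radians: φ₁ = -0.5751, φ₂ = 0.4158, Δλ = -113.443° = -1.9800 rad.
cos c = sin φ₁ sin φ₂ + cos φ₁ cos φ₂ cos Δλ = (-0.5439)(0.4039) + (0.8392)(0.9148)(-0.3978) = -0.52509,
so c = arccos(-0.52509) = 2.12362 rad.
On the unit sphere the arc length equals the central angle: 2.1236.

2.1236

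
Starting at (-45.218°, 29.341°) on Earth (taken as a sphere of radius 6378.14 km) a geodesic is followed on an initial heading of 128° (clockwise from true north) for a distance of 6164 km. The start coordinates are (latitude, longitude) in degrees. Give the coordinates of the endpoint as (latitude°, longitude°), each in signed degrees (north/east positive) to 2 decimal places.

-49.48°, 115.75°

Angular distance δ = d/R = 6164/6378.14 = 0.96643 rad; initial bearing θ = 2.2340 rad.
sin φ₂ = sin φ₁ cos δ + cos φ₁ sin δ cos θ = (-0.7098)(0.5682) + (0.7044)(0.8229)(-0.6157) = -0.7602, so φ₂ = -49.48°.
Δλ = atan2(sin θ sin δ cos φ₁, cos δ − sin φ₁ sin φ₂) = atan2(0.4568, 0.0287) = 86.409°.
λ₂ = 29.341° + 86.409° = 115.75°.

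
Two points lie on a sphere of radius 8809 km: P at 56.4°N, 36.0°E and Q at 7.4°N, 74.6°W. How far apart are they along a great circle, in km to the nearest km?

14594 km

In radians: φ₁ = 0.9844, φ₂ = 0.1292, Δλ = -110.600° = -1.9303 rad.
cos c = sin φ₁ sin φ₂ + cos φ₁ cos φ₂ cos Δλ = (0.8329)(0.1288) + (0.5534)(0.9917)(-0.3518) = -0.08581,
so c = arccos(-0.08581) = 1.65671 rad.
Distance = R·c = 8809 × 1.6567 ≈ 14594 km.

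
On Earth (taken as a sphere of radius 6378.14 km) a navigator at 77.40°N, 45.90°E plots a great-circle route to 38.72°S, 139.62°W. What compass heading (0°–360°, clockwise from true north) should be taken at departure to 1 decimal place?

Δλ = 174.480° = 3.0453 rad.
y = sin Δλ · cos φ₂ = (0.0962)(0.7802) = 0.0751
x = cos φ₁ sin φ₂ − sin φ₁ cos φ₂ cos Δλ = (0.2181)(-0.6255) − (0.9759)(0.7802)(-0.9954) = 0.6214
θ = atan2(y, x) = 6.89°, so the bearing is 6.9°.

6.9°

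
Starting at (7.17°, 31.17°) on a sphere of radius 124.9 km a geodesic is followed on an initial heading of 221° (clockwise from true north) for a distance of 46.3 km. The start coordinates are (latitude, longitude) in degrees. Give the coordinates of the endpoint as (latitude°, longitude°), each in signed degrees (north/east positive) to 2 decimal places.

-8.91°, 17.25°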